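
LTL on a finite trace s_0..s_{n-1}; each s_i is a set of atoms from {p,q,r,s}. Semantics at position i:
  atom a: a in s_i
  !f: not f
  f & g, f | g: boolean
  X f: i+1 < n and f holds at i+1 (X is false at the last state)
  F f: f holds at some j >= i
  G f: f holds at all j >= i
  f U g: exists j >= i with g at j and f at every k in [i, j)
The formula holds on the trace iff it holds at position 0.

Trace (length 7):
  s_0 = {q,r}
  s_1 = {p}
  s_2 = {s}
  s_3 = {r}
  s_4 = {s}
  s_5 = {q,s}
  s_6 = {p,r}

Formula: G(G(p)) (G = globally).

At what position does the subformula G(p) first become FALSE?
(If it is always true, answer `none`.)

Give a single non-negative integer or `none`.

s_0={q,r}: G(p)=False p=False
s_1={p}: G(p)=False p=True
s_2={s}: G(p)=False p=False
s_3={r}: G(p)=False p=False
s_4={s}: G(p)=False p=False
s_5={q,s}: G(p)=False p=False
s_6={p,r}: G(p)=True p=True
G(G(p)) holds globally = False
First violation at position 0.

Answer: 0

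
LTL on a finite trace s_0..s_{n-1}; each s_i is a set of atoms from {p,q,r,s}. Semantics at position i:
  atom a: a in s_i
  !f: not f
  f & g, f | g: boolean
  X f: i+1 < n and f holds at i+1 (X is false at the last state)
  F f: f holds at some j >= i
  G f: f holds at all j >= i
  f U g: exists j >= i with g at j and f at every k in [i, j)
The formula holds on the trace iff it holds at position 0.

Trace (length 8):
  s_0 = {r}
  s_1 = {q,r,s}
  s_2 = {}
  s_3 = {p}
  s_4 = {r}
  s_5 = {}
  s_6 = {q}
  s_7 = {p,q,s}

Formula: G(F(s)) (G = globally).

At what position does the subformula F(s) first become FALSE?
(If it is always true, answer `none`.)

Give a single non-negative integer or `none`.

Answer: none

Derivation:
s_0={r}: F(s)=True s=False
s_1={q,r,s}: F(s)=True s=True
s_2={}: F(s)=True s=False
s_3={p}: F(s)=True s=False
s_4={r}: F(s)=True s=False
s_5={}: F(s)=True s=False
s_6={q}: F(s)=True s=False
s_7={p,q,s}: F(s)=True s=True
G(F(s)) holds globally = True
No violation — formula holds at every position.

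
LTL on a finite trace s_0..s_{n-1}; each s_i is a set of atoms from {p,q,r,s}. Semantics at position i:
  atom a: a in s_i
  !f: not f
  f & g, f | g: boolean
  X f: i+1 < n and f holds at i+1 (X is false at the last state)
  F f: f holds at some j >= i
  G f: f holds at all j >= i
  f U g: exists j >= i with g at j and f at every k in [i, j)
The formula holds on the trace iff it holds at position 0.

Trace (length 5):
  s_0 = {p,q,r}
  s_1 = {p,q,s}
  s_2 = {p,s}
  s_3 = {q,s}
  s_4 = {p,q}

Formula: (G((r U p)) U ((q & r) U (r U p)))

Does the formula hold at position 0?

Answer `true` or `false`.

s_0={p,q,r}: (G((r U p)) U ((q & r) U (r U p)))=True G((r U p))=False (r U p)=True r=True p=True ((q & r) U (r U p))=True (q & r)=True q=True
s_1={p,q,s}: (G((r U p)) U ((q & r) U (r U p)))=True G((r U p))=False (r U p)=True r=False p=True ((q & r) U (r U p))=True (q & r)=False q=True
s_2={p,s}: (G((r U p)) U ((q & r) U (r U p)))=True G((r U p))=False (r U p)=True r=False p=True ((q & r) U (r U p))=True (q & r)=False q=False
s_3={q,s}: (G((r U p)) U ((q & r) U (r U p)))=False G((r U p))=False (r U p)=False r=False p=False ((q & r) U (r U p))=False (q & r)=False q=True
s_4={p,q}: (G((r U p)) U ((q & r) U (r U p)))=True G((r U p))=True (r U p)=True r=False p=True ((q & r) U (r U p))=True (q & r)=False q=True

Answer: true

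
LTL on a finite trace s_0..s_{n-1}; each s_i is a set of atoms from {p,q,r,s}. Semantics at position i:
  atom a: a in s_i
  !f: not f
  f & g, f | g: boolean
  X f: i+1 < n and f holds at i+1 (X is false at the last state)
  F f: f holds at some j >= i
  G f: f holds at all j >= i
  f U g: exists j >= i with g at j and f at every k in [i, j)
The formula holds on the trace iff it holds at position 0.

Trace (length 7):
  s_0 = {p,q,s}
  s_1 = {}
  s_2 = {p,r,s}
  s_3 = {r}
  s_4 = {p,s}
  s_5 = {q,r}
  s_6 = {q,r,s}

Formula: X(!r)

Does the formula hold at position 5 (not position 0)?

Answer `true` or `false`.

Answer: false

Derivation:
s_0={p,q,s}: X(!r)=True !r=True r=False
s_1={}: X(!r)=False !r=True r=False
s_2={p,r,s}: X(!r)=False !r=False r=True
s_3={r}: X(!r)=True !r=False r=True
s_4={p,s}: X(!r)=False !r=True r=False
s_5={q,r}: X(!r)=False !r=False r=True
s_6={q,r,s}: X(!r)=False !r=False r=True
Evaluating at position 5: result = False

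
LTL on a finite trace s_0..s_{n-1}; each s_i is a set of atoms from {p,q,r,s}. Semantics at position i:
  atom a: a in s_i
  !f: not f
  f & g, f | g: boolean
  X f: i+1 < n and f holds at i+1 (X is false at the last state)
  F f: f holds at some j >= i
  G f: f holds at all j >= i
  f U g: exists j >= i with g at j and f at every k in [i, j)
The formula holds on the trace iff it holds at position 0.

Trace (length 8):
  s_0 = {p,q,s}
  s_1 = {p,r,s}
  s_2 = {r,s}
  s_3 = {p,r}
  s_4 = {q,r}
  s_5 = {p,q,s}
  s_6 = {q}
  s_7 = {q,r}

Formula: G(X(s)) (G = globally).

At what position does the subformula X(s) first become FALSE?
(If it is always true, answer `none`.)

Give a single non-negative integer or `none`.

Answer: 2

Derivation:
s_0={p,q,s}: X(s)=True s=True
s_1={p,r,s}: X(s)=True s=True
s_2={r,s}: X(s)=False s=True
s_3={p,r}: X(s)=False s=False
s_4={q,r}: X(s)=True s=False
s_5={p,q,s}: X(s)=False s=True
s_6={q}: X(s)=False s=False
s_7={q,r}: X(s)=False s=False
G(X(s)) holds globally = False
First violation at position 2.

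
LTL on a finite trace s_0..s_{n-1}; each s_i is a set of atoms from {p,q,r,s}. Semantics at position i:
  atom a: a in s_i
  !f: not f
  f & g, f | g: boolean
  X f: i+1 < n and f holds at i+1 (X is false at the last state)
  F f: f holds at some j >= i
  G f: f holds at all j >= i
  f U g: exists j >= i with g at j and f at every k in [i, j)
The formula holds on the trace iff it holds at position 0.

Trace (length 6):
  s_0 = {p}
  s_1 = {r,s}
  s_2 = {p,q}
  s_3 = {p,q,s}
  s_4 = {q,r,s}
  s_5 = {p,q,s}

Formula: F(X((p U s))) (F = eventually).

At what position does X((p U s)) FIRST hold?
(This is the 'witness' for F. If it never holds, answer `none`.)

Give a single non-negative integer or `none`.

s_0={p}: X((p U s))=True (p U s)=True p=True s=False
s_1={r,s}: X((p U s))=True (p U s)=True p=False s=True
s_2={p,q}: X((p U s))=True (p U s)=True p=True s=False
s_3={p,q,s}: X((p U s))=True (p U s)=True p=True s=True
s_4={q,r,s}: X((p U s))=True (p U s)=True p=False s=True
s_5={p,q,s}: X((p U s))=False (p U s)=True p=True s=True
F(X((p U s))) holds; first witness at position 0.

Answer: 0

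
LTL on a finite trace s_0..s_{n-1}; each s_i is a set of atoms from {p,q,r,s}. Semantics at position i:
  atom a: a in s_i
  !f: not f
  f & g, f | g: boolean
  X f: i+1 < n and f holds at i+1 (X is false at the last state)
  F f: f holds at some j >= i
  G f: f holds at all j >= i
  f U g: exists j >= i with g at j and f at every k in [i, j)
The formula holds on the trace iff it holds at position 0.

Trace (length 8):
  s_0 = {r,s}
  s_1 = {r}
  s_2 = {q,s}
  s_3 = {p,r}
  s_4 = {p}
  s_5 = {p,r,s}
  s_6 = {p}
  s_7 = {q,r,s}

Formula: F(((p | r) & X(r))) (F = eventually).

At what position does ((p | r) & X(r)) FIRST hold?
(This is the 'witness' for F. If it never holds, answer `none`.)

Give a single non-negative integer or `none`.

s_0={r,s}: ((p | r) & X(r))=True (p | r)=True p=False r=True X(r)=True
s_1={r}: ((p | r) & X(r))=False (p | r)=True p=False r=True X(r)=False
s_2={q,s}: ((p | r) & X(r))=False (p | r)=False p=False r=False X(r)=True
s_3={p,r}: ((p | r) & X(r))=False (p | r)=True p=True r=True X(r)=False
s_4={p}: ((p | r) & X(r))=True (p | r)=True p=True r=False X(r)=True
s_5={p,r,s}: ((p | r) & X(r))=False (p | r)=True p=True r=True X(r)=False
s_6={p}: ((p | r) & X(r))=True (p | r)=True p=True r=False X(r)=True
s_7={q,r,s}: ((p | r) & X(r))=False (p | r)=True p=False r=True X(r)=False
F(((p | r) & X(r))) holds; first witness at position 0.

Answer: 0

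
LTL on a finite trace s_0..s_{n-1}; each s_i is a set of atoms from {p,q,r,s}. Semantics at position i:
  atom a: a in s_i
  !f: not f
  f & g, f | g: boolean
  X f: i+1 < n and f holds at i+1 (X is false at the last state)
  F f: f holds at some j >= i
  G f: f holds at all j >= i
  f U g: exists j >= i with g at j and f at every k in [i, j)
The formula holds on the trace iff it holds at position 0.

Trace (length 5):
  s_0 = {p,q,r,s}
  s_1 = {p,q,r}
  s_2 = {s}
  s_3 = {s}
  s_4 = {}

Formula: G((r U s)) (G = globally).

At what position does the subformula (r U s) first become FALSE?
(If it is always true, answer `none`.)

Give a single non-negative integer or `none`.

Answer: 4

Derivation:
s_0={p,q,r,s}: (r U s)=True r=True s=True
s_1={p,q,r}: (r U s)=True r=True s=False
s_2={s}: (r U s)=True r=False s=True
s_3={s}: (r U s)=True r=False s=True
s_4={}: (r U s)=False r=False s=False
G((r U s)) holds globally = False
First violation at position 4.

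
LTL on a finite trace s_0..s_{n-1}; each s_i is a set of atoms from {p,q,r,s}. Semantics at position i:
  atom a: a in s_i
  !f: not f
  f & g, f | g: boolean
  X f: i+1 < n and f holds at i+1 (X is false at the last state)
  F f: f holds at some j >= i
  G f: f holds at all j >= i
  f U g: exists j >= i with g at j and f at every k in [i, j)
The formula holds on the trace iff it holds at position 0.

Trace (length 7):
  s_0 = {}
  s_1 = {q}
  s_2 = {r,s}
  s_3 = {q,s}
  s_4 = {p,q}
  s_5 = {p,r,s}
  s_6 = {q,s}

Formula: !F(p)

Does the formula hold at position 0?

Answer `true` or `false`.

s_0={}: !F(p)=False F(p)=True p=False
s_1={q}: !F(p)=False F(p)=True p=False
s_2={r,s}: !F(p)=False F(p)=True p=False
s_3={q,s}: !F(p)=False F(p)=True p=False
s_4={p,q}: !F(p)=False F(p)=True p=True
s_5={p,r,s}: !F(p)=False F(p)=True p=True
s_6={q,s}: !F(p)=True F(p)=False p=False

Answer: false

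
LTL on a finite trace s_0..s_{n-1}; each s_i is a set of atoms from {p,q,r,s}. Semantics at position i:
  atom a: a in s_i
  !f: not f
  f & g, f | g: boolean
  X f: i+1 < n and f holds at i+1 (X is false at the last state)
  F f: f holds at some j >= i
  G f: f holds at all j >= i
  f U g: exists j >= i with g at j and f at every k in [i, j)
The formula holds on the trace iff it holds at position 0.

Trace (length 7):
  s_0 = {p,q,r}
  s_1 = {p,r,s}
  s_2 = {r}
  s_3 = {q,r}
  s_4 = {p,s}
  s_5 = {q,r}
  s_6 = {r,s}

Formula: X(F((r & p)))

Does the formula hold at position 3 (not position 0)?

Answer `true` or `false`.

Answer: false

Derivation:
s_0={p,q,r}: X(F((r & p)))=True F((r & p))=True (r & p)=True r=True p=True
s_1={p,r,s}: X(F((r & p)))=False F((r & p))=True (r & p)=True r=True p=True
s_2={r}: X(F((r & p)))=False F((r & p))=False (r & p)=False r=True p=False
s_3={q,r}: X(F((r & p)))=False F((r & p))=False (r & p)=False r=True p=False
s_4={p,s}: X(F((r & p)))=False F((r & p))=False (r & p)=False r=False p=True
s_5={q,r}: X(F((r & p)))=False F((r & p))=False (r & p)=False r=True p=False
s_6={r,s}: X(F((r & p)))=False F((r & p))=False (r & p)=False r=True p=False
Evaluating at position 3: result = False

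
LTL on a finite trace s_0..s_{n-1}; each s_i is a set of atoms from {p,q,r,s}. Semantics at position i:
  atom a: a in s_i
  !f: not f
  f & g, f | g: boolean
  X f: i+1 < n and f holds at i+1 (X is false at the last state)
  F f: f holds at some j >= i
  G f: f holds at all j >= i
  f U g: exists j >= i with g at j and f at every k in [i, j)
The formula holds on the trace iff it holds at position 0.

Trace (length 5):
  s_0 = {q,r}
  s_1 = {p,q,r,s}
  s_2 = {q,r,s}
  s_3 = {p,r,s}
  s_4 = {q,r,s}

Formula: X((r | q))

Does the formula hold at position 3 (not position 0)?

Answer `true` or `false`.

s_0={q,r}: X((r | q))=True (r | q)=True r=True q=True
s_1={p,q,r,s}: X((r | q))=True (r | q)=True r=True q=True
s_2={q,r,s}: X((r | q))=True (r | q)=True r=True q=True
s_3={p,r,s}: X((r | q))=True (r | q)=True r=True q=False
s_4={q,r,s}: X((r | q))=False (r | q)=True r=True q=True
Evaluating at position 3: result = True

Answer: true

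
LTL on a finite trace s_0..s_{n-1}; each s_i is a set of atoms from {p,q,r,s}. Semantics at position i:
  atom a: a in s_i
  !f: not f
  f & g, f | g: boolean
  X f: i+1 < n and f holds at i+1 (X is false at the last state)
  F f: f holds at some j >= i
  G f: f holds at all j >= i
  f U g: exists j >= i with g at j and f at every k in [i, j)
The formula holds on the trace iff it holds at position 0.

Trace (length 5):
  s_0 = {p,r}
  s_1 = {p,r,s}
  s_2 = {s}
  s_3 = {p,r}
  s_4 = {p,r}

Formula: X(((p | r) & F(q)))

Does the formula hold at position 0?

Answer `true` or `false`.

Answer: false

Derivation:
s_0={p,r}: X(((p | r) & F(q)))=False ((p | r) & F(q))=False (p | r)=True p=True r=True F(q)=False q=False
s_1={p,r,s}: X(((p | r) & F(q)))=False ((p | r) & F(q))=False (p | r)=True p=True r=True F(q)=False q=False
s_2={s}: X(((p | r) & F(q)))=False ((p | r) & F(q))=False (p | r)=False p=False r=False F(q)=False q=False
s_3={p,r}: X(((p | r) & F(q)))=False ((p | r) & F(q))=False (p | r)=True p=True r=True F(q)=False q=False
s_4={p,r}: X(((p | r) & F(q)))=False ((p | r) & F(q))=False (p | r)=True p=True r=True F(q)=False q=False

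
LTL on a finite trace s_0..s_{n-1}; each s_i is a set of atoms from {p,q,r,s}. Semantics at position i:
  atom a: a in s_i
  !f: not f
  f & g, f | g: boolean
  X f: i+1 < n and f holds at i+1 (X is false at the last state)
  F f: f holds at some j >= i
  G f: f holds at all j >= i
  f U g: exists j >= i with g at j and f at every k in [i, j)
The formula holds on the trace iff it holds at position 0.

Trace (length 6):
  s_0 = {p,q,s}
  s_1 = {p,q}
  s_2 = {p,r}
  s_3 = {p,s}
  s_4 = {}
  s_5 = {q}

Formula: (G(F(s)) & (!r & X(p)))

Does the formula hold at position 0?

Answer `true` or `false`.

s_0={p,q,s}: (G(F(s)) & (!r & X(p)))=False G(F(s))=False F(s)=True s=True (!r & X(p))=True !r=True r=False X(p)=True p=True
s_1={p,q}: (G(F(s)) & (!r & X(p)))=False G(F(s))=False F(s)=True s=False (!r & X(p))=True !r=True r=False X(p)=True p=True
s_2={p,r}: (G(F(s)) & (!r & X(p)))=False G(F(s))=False F(s)=True s=False (!r & X(p))=False !r=False r=True X(p)=True p=True
s_3={p,s}: (G(F(s)) & (!r & X(p)))=False G(F(s))=False F(s)=True s=True (!r & X(p))=False !r=True r=False X(p)=False p=True
s_4={}: (G(F(s)) & (!r & X(p)))=False G(F(s))=False F(s)=False s=False (!r & X(p))=False !r=True r=False X(p)=False p=False
s_5={q}: (G(F(s)) & (!r & X(p)))=False G(F(s))=False F(s)=False s=False (!r & X(p))=False !r=True r=False X(p)=False p=False

Answer: false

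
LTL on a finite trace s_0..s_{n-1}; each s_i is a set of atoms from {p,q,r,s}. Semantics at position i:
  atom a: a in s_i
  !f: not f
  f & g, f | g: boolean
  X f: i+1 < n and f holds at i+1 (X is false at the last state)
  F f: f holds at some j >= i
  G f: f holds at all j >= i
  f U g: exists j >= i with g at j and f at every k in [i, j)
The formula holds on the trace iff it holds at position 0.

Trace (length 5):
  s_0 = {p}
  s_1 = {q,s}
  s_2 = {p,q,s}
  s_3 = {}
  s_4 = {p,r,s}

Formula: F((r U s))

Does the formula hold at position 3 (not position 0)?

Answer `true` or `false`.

Answer: true

Derivation:
s_0={p}: F((r U s))=True (r U s)=False r=False s=False
s_1={q,s}: F((r U s))=True (r U s)=True r=False s=True
s_2={p,q,s}: F((r U s))=True (r U s)=True r=False s=True
s_3={}: F((r U s))=True (r U s)=False r=False s=False
s_4={p,r,s}: F((r U s))=True (r U s)=True r=True s=True
Evaluating at position 3: result = True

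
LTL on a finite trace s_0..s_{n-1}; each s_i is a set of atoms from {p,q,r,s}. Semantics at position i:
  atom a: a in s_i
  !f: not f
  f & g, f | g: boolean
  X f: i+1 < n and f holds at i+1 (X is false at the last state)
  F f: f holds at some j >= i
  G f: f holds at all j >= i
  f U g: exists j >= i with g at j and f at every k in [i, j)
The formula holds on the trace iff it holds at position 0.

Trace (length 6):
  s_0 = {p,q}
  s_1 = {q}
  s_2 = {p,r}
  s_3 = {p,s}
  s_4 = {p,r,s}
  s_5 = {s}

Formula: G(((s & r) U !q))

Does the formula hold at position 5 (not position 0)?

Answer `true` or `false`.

s_0={p,q}: G(((s & r) U !q))=False ((s & r) U !q)=False (s & r)=False s=False r=False !q=False q=True
s_1={q}: G(((s & r) U !q))=False ((s & r) U !q)=False (s & r)=False s=False r=False !q=False q=True
s_2={p,r}: G(((s & r) U !q))=True ((s & r) U !q)=True (s & r)=False s=False r=True !q=True q=False
s_3={p,s}: G(((s & r) U !q))=True ((s & r) U !q)=True (s & r)=False s=True r=False !q=True q=False
s_4={p,r,s}: G(((s & r) U !q))=True ((s & r) U !q)=True (s & r)=True s=True r=True !q=True q=False
s_5={s}: G(((s & r) U !q))=True ((s & r) U !q)=True (s & r)=False s=True r=False !q=True q=False
Evaluating at position 5: result = True

Answer: true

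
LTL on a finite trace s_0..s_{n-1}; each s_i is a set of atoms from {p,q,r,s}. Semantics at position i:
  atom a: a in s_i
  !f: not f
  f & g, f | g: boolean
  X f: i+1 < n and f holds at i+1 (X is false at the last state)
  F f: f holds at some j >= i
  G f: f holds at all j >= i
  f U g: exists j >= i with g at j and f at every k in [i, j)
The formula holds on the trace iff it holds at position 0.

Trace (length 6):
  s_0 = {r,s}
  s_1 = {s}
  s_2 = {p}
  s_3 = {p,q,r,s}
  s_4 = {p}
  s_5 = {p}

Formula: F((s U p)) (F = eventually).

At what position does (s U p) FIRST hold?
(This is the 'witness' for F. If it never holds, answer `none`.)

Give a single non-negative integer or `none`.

Answer: 0

Derivation:
s_0={r,s}: (s U p)=True s=True p=False
s_1={s}: (s U p)=True s=True p=False
s_2={p}: (s U p)=True s=False p=True
s_3={p,q,r,s}: (s U p)=True s=True p=True
s_4={p}: (s U p)=True s=False p=True
s_5={p}: (s U p)=True s=False p=True
F((s U p)) holds; first witness at position 0.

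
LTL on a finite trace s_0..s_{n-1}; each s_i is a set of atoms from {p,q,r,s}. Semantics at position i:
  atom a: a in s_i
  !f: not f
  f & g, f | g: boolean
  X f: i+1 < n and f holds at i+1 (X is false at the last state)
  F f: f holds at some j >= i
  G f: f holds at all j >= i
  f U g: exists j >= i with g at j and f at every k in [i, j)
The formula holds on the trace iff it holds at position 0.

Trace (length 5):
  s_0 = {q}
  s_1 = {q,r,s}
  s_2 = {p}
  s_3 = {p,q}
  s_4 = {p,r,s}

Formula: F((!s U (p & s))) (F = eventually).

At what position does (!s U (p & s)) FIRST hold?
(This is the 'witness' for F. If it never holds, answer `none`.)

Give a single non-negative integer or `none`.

Answer: 2

Derivation:
s_0={q}: (!s U (p & s))=False !s=True s=False (p & s)=False p=False
s_1={q,r,s}: (!s U (p & s))=False !s=False s=True (p & s)=False p=False
s_2={p}: (!s U (p & s))=True !s=True s=False (p & s)=False p=True
s_3={p,q}: (!s U (p & s))=True !s=True s=False (p & s)=False p=True
s_4={p,r,s}: (!s U (p & s))=True !s=False s=True (p & s)=True p=True
F((!s U (p & s))) holds; first witness at position 2.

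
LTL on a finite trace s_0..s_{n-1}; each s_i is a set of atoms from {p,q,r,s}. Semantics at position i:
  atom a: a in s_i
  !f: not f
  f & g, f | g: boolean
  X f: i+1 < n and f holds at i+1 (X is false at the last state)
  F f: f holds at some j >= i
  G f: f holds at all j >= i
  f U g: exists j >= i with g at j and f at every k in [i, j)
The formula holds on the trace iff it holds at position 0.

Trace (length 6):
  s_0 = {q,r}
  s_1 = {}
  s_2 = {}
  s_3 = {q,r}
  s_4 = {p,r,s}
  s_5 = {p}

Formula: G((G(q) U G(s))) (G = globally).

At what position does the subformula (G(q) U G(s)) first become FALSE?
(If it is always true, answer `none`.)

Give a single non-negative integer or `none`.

Answer: 0

Derivation:
s_0={q,r}: (G(q) U G(s))=False G(q)=False q=True G(s)=False s=False
s_1={}: (G(q) U G(s))=False G(q)=False q=False G(s)=False s=False
s_2={}: (G(q) U G(s))=False G(q)=False q=False G(s)=False s=False
s_3={q,r}: (G(q) U G(s))=False G(q)=False q=True G(s)=False s=False
s_4={p,r,s}: (G(q) U G(s))=False G(q)=False q=False G(s)=False s=True
s_5={p}: (G(q) U G(s))=False G(q)=False q=False G(s)=False s=False
G((G(q) U G(s))) holds globally = False
First violation at position 0.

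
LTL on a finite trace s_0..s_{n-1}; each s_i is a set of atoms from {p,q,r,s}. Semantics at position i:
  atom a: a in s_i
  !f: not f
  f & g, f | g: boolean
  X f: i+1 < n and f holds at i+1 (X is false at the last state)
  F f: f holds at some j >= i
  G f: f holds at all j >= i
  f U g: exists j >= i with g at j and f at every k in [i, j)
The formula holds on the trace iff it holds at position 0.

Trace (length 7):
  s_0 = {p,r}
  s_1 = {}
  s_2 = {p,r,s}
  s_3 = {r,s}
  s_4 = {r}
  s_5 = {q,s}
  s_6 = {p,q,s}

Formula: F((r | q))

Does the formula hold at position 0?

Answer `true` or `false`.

Answer: true

Derivation:
s_0={p,r}: F((r | q))=True (r | q)=True r=True q=False
s_1={}: F((r | q))=True (r | q)=False r=False q=False
s_2={p,r,s}: F((r | q))=True (r | q)=True r=True q=False
s_3={r,s}: F((r | q))=True (r | q)=True r=True q=False
s_4={r}: F((r | q))=True (r | q)=True r=True q=False
s_5={q,s}: F((r | q))=True (r | q)=True r=False q=True
s_6={p,q,s}: F((r | q))=True (r | q)=True r=False q=True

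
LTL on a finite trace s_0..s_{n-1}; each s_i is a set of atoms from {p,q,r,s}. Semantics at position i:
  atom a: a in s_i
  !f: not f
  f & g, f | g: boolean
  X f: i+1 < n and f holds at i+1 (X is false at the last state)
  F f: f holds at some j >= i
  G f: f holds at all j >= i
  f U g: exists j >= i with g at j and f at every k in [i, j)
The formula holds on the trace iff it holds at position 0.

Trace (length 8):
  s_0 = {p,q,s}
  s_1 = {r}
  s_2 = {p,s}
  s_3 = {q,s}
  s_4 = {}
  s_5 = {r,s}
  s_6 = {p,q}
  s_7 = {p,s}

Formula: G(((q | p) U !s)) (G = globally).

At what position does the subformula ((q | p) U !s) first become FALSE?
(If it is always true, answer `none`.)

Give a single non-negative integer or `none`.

Answer: 5

Derivation:
s_0={p,q,s}: ((q | p) U !s)=True (q | p)=True q=True p=True !s=False s=True
s_1={r}: ((q | p) U !s)=True (q | p)=False q=False p=False !s=True s=False
s_2={p,s}: ((q | p) U !s)=True (q | p)=True q=False p=True !s=False s=True
s_3={q,s}: ((q | p) U !s)=True (q | p)=True q=True p=False !s=False s=True
s_4={}: ((q | p) U !s)=True (q | p)=False q=False p=False !s=True s=False
s_5={r,s}: ((q | p) U !s)=False (q | p)=False q=False p=False !s=False s=True
s_6={p,q}: ((q | p) U !s)=True (q | p)=True q=True p=True !s=True s=False
s_7={p,s}: ((q | p) U !s)=False (q | p)=True q=False p=True !s=False s=True
G(((q | p) U !s)) holds globally = False
First violation at position 5.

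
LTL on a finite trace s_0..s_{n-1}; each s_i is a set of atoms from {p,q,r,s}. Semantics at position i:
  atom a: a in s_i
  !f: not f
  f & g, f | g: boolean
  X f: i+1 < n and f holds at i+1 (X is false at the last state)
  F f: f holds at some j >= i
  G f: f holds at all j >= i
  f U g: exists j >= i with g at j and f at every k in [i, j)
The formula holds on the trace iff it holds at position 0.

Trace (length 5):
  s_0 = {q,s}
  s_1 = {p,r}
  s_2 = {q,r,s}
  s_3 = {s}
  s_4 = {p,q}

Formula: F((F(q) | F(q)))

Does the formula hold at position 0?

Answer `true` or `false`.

s_0={q,s}: F((F(q) | F(q)))=True (F(q) | F(q))=True F(q)=True q=True
s_1={p,r}: F((F(q) | F(q)))=True (F(q) | F(q))=True F(q)=True q=False
s_2={q,r,s}: F((F(q) | F(q)))=True (F(q) | F(q))=True F(q)=True q=True
s_3={s}: F((F(q) | F(q)))=True (F(q) | F(q))=True F(q)=True q=False
s_4={p,q}: F((F(q) | F(q)))=True (F(q) | F(q))=True F(q)=True q=True

Answer: true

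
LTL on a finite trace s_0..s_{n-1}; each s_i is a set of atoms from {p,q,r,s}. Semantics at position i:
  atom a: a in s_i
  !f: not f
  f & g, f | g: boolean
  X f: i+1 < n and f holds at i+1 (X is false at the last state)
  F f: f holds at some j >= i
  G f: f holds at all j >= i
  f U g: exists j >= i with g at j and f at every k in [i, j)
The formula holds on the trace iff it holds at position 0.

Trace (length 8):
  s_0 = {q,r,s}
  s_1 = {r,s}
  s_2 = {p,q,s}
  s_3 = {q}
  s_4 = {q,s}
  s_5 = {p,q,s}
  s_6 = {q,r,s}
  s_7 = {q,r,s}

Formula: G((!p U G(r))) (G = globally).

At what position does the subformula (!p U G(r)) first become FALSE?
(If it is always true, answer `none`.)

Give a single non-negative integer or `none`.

s_0={q,r,s}: (!p U G(r))=False !p=True p=False G(r)=False r=True
s_1={r,s}: (!p U G(r))=False !p=True p=False G(r)=False r=True
s_2={p,q,s}: (!p U G(r))=False !p=False p=True G(r)=False r=False
s_3={q}: (!p U G(r))=False !p=True p=False G(r)=False r=False
s_4={q,s}: (!p U G(r))=False !p=True p=False G(r)=False r=False
s_5={p,q,s}: (!p U G(r))=False !p=False p=True G(r)=False r=False
s_6={q,r,s}: (!p U G(r))=True !p=True p=False G(r)=True r=True
s_7={q,r,s}: (!p U G(r))=True !p=True p=False G(r)=True r=True
G((!p U G(r))) holds globally = False
First violation at position 0.

Answer: 0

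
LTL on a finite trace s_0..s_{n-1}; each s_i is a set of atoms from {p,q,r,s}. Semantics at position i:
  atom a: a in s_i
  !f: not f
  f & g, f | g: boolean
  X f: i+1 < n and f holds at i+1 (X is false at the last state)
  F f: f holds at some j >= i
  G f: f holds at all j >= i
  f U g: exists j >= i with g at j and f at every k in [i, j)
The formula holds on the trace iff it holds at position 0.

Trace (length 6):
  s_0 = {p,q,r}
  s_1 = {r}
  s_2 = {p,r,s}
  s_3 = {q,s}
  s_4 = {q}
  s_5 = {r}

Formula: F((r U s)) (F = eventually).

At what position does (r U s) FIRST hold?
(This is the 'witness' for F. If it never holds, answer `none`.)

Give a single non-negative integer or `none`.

Answer: 0

Derivation:
s_0={p,q,r}: (r U s)=True r=True s=False
s_1={r}: (r U s)=True r=True s=False
s_2={p,r,s}: (r U s)=True r=True s=True
s_3={q,s}: (r U s)=True r=False s=True
s_4={q}: (r U s)=False r=False s=False
s_5={r}: (r U s)=False r=True s=False
F((r U s)) holds; first witness at position 0.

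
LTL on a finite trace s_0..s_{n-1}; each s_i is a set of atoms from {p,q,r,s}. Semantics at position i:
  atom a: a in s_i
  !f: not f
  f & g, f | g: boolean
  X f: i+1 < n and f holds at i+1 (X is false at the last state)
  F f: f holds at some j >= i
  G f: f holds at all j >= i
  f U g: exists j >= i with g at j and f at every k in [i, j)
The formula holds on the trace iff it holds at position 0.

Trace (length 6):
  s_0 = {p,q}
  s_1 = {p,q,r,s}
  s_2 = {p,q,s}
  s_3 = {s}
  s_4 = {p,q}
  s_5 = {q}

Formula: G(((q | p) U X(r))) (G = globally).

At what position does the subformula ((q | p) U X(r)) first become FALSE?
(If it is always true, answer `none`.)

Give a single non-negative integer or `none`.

s_0={p,q}: ((q | p) U X(r))=True (q | p)=True q=True p=True X(r)=True r=False
s_1={p,q,r,s}: ((q | p) U X(r))=False (q | p)=True q=True p=True X(r)=False r=True
s_2={p,q,s}: ((q | p) U X(r))=False (q | p)=True q=True p=True X(r)=False r=False
s_3={s}: ((q | p) U X(r))=False (q | p)=False q=False p=False X(r)=False r=False
s_4={p,q}: ((q | p) U X(r))=False (q | p)=True q=True p=True X(r)=False r=False
s_5={q}: ((q | p) U X(r))=False (q | p)=True q=True p=False X(r)=False r=False
G(((q | p) U X(r))) holds globally = False
First violation at position 1.

Answer: 1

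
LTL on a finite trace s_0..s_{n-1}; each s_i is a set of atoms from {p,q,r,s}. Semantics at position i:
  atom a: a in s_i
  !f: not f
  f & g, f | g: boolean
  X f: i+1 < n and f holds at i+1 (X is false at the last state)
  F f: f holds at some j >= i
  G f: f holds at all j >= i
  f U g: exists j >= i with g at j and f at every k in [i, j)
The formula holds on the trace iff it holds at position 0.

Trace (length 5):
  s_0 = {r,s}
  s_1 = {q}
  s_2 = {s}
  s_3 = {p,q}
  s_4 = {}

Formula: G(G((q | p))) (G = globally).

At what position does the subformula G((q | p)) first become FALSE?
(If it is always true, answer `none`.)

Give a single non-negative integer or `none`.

s_0={r,s}: G((q | p))=False (q | p)=False q=False p=False
s_1={q}: G((q | p))=False (q | p)=True q=True p=False
s_2={s}: G((q | p))=False (q | p)=False q=False p=False
s_3={p,q}: G((q | p))=False (q | p)=True q=True p=True
s_4={}: G((q | p))=False (q | p)=False q=False p=False
G(G((q | p))) holds globally = False
First violation at position 0.

Answer: 0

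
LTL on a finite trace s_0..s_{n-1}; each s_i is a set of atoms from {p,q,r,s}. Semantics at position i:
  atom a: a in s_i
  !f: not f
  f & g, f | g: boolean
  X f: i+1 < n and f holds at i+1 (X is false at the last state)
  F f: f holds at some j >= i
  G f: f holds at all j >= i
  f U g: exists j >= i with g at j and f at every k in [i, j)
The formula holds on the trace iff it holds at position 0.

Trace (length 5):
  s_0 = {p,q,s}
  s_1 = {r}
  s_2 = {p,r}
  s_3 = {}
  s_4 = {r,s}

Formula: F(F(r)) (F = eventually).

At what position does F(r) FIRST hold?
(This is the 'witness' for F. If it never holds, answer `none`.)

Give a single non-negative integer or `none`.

Answer: 0

Derivation:
s_0={p,q,s}: F(r)=True r=False
s_1={r}: F(r)=True r=True
s_2={p,r}: F(r)=True r=True
s_3={}: F(r)=True r=False
s_4={r,s}: F(r)=True r=True
F(F(r)) holds; first witness at position 0.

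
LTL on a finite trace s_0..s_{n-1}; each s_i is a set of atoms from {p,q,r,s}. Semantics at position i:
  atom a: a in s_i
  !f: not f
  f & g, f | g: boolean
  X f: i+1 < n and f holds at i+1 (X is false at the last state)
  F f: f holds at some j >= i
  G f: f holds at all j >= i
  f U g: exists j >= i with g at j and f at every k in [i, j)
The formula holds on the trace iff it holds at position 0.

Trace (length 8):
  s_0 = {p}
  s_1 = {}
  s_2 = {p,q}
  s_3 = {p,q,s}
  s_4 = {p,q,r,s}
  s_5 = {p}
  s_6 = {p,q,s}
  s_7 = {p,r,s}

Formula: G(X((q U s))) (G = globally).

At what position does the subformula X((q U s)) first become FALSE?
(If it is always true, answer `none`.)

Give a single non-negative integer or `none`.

Answer: 0

Derivation:
s_0={p}: X((q U s))=False (q U s)=False q=False s=False
s_1={}: X((q U s))=True (q U s)=False q=False s=False
s_2={p,q}: X((q U s))=True (q U s)=True q=True s=False
s_3={p,q,s}: X((q U s))=True (q U s)=True q=True s=True
s_4={p,q,r,s}: X((q U s))=False (q U s)=True q=True s=True
s_5={p}: X((q U s))=True (q U s)=False q=False s=False
s_6={p,q,s}: X((q U s))=True (q U s)=True q=True s=True
s_7={p,r,s}: X((q U s))=False (q U s)=True q=False s=True
G(X((q U s))) holds globally = False
First violation at position 0.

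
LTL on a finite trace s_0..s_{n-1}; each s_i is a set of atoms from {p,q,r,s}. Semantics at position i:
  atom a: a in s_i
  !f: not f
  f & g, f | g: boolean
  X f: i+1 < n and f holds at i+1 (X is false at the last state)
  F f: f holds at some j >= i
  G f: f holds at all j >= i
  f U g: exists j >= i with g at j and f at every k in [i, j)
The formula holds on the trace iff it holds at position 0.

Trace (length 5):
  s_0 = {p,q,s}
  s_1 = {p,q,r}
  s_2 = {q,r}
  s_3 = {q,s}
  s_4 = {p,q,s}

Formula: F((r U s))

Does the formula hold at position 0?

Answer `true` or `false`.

s_0={p,q,s}: F((r U s))=True (r U s)=True r=False s=True
s_1={p,q,r}: F((r U s))=True (r U s)=True r=True s=False
s_2={q,r}: F((r U s))=True (r U s)=True r=True s=False
s_3={q,s}: F((r U s))=True (r U s)=True r=False s=True
s_4={p,q,s}: F((r U s))=True (r U s)=True r=False s=True

Answer: true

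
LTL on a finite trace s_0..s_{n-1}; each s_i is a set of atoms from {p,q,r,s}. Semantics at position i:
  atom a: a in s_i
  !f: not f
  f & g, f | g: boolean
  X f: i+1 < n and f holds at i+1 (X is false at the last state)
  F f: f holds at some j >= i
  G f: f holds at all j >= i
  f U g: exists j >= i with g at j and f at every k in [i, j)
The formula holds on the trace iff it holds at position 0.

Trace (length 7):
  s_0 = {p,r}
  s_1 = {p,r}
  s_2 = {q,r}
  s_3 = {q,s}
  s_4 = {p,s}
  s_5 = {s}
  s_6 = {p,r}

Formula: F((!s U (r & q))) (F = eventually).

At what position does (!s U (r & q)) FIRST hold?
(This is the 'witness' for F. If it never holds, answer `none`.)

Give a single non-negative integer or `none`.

s_0={p,r}: (!s U (r & q))=True !s=True s=False (r & q)=False r=True q=False
s_1={p,r}: (!s U (r & q))=True !s=True s=False (r & q)=False r=True q=False
s_2={q,r}: (!s U (r & q))=True !s=True s=False (r & q)=True r=True q=True
s_3={q,s}: (!s U (r & q))=False !s=False s=True (r & q)=False r=False q=True
s_4={p,s}: (!s U (r & q))=False !s=False s=True (r & q)=False r=False q=False
s_5={s}: (!s U (r & q))=False !s=False s=True (r & q)=False r=False q=False
s_6={p,r}: (!s U (r & q))=False !s=True s=False (r & q)=False r=True q=False
F((!s U (r & q))) holds; first witness at position 0.

Answer: 0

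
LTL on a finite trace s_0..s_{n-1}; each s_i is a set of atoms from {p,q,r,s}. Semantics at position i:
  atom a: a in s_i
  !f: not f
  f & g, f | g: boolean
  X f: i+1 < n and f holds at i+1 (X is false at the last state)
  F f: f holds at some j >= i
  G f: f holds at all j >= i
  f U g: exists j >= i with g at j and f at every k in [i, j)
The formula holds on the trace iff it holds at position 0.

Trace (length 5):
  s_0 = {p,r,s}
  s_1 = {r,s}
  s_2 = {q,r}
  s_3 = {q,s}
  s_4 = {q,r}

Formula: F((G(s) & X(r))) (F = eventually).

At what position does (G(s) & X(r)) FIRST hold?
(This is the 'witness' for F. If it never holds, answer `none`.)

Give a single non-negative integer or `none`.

s_0={p,r,s}: (G(s) & X(r))=False G(s)=False s=True X(r)=True r=True
s_1={r,s}: (G(s) & X(r))=False G(s)=False s=True X(r)=True r=True
s_2={q,r}: (G(s) & X(r))=False G(s)=False s=False X(r)=False r=True
s_3={q,s}: (G(s) & X(r))=False G(s)=False s=True X(r)=True r=False
s_4={q,r}: (G(s) & X(r))=False G(s)=False s=False X(r)=False r=True
F((G(s) & X(r))) does not hold (no witness exists).

Answer: none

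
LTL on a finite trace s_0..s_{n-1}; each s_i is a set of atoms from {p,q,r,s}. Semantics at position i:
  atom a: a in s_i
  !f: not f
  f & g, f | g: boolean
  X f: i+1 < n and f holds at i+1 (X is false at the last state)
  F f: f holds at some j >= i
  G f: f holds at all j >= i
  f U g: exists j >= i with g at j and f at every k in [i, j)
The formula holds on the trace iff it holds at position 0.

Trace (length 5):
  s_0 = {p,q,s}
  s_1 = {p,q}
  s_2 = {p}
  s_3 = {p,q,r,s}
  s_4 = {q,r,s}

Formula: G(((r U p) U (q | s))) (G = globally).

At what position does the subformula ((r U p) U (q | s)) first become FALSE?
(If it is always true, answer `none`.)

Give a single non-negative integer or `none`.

s_0={p,q,s}: ((r U p) U (q | s))=True (r U p)=True r=False p=True (q | s)=True q=True s=True
s_1={p,q}: ((r U p) U (q | s))=True (r U p)=True r=False p=True (q | s)=True q=True s=False
s_2={p}: ((r U p) U (q | s))=True (r U p)=True r=False p=True (q | s)=False q=False s=False
s_3={p,q,r,s}: ((r U p) U (q | s))=True (r U p)=True r=True p=True (q | s)=True q=True s=True
s_4={q,r,s}: ((r U p) U (q | s))=True (r U p)=False r=True p=False (q | s)=True q=True s=True
G(((r U p) U (q | s))) holds globally = True
No violation — formula holds at every position.

Answer: none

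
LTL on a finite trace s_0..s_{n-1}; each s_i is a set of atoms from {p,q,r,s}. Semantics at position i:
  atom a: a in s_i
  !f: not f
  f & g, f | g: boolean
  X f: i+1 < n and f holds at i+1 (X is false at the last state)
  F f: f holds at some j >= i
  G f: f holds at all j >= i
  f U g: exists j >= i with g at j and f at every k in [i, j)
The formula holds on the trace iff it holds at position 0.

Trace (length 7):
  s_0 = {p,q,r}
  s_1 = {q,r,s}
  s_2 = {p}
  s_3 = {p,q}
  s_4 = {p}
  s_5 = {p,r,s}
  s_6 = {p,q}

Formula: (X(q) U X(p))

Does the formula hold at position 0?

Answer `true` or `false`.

Answer: true

Derivation:
s_0={p,q,r}: (X(q) U X(p))=True X(q)=True q=True X(p)=False p=True
s_1={q,r,s}: (X(q) U X(p))=True X(q)=False q=True X(p)=True p=False
s_2={p}: (X(q) U X(p))=True X(q)=True q=False X(p)=True p=True
s_3={p,q}: (X(q) U X(p))=True X(q)=False q=True X(p)=True p=True
s_4={p}: (X(q) U X(p))=True X(q)=False q=False X(p)=True p=True
s_5={p,r,s}: (X(q) U X(p))=True X(q)=True q=False X(p)=True p=True
s_6={p,q}: (X(q) U X(p))=False X(q)=False q=True X(p)=False p=True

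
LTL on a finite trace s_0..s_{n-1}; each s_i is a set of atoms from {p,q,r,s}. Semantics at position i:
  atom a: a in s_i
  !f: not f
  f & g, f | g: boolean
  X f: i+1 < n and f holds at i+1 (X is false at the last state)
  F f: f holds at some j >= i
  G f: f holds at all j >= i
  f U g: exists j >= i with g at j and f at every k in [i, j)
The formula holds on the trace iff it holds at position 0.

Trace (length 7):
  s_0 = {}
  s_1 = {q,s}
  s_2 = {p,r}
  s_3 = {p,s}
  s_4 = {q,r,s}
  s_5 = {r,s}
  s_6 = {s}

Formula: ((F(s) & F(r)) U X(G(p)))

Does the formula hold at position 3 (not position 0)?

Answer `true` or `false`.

Answer: false

Derivation:
s_0={}: ((F(s) & F(r)) U X(G(p)))=False (F(s) & F(r))=True F(s)=True s=False F(r)=True r=False X(G(p))=False G(p)=False p=False
s_1={q,s}: ((F(s) & F(r)) U X(G(p)))=False (F(s) & F(r))=True F(s)=True s=True F(r)=True r=False X(G(p))=False G(p)=False p=False
s_2={p,r}: ((F(s) & F(r)) U X(G(p)))=False (F(s) & F(r))=True F(s)=True s=False F(r)=True r=True X(G(p))=False G(p)=False p=True
s_3={p,s}: ((F(s) & F(r)) U X(G(p)))=False (F(s) & F(r))=True F(s)=True s=True F(r)=True r=False X(G(p))=False G(p)=False p=True
s_4={q,r,s}: ((F(s) & F(r)) U X(G(p)))=False (F(s) & F(r))=True F(s)=True s=True F(r)=True r=True X(G(p))=False G(p)=False p=False
s_5={r,s}: ((F(s) & F(r)) U X(G(p)))=False (F(s) & F(r))=True F(s)=True s=True F(r)=True r=True X(G(p))=False G(p)=False p=False
s_6={s}: ((F(s) & F(r)) U X(G(p)))=False (F(s) & F(r))=False F(s)=True s=True F(r)=False r=False X(G(p))=False G(p)=False p=False
Evaluating at position 3: result = False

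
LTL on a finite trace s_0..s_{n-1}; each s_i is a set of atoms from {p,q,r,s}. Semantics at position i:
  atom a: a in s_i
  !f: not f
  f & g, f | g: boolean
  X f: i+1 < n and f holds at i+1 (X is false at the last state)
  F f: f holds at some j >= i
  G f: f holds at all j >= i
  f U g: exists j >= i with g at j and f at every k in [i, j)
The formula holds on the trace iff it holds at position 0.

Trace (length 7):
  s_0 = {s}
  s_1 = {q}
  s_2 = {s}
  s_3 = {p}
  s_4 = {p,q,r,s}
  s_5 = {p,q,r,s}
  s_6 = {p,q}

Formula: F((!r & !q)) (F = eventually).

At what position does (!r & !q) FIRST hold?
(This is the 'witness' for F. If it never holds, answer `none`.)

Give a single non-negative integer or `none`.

Answer: 0

Derivation:
s_0={s}: (!r & !q)=True !r=True r=False !q=True q=False
s_1={q}: (!r & !q)=False !r=True r=False !q=False q=True
s_2={s}: (!r & !q)=True !r=True r=False !q=True q=False
s_3={p}: (!r & !q)=True !r=True r=False !q=True q=False
s_4={p,q,r,s}: (!r & !q)=False !r=False r=True !q=False q=True
s_5={p,q,r,s}: (!r & !q)=False !r=False r=True !q=False q=True
s_6={p,q}: (!r & !q)=False !r=True r=False !q=False q=True
F((!r & !q)) holds; first witness at position 0.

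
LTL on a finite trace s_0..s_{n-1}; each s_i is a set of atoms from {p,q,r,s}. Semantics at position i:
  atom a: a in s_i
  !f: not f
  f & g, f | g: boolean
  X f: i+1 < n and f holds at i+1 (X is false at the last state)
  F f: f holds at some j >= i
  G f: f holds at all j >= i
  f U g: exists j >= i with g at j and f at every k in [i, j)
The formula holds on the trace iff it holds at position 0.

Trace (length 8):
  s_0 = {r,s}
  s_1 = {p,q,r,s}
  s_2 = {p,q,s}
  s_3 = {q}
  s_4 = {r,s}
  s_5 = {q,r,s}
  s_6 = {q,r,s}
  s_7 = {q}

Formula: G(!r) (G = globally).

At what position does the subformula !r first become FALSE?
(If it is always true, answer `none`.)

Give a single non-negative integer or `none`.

s_0={r,s}: !r=False r=True
s_1={p,q,r,s}: !r=False r=True
s_2={p,q,s}: !r=True r=False
s_3={q}: !r=True r=False
s_4={r,s}: !r=False r=True
s_5={q,r,s}: !r=False r=True
s_6={q,r,s}: !r=False r=True
s_7={q}: !r=True r=False
G(!r) holds globally = False
First violation at position 0.

Answer: 0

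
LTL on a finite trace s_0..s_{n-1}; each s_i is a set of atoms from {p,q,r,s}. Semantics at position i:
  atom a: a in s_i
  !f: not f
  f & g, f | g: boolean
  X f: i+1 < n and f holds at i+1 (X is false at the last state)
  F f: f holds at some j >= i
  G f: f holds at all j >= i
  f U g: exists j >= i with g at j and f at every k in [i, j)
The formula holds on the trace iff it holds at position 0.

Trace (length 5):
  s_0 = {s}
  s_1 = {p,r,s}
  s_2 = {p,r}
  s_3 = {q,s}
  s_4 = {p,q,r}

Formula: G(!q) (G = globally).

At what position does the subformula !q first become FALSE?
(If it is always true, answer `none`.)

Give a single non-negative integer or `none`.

s_0={s}: !q=True q=False
s_1={p,r,s}: !q=True q=False
s_2={p,r}: !q=True q=False
s_3={q,s}: !q=False q=True
s_4={p,q,r}: !q=False q=True
G(!q) holds globally = False
First violation at position 3.

Answer: 3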